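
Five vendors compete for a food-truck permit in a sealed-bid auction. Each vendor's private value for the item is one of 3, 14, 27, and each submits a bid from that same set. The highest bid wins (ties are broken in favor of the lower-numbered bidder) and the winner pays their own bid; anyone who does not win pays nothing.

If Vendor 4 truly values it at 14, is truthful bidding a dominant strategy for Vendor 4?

Yes

Check each profile of the others' bids and compare truth against every alternative bid.
Others bid (3, 3, 3, 3): truth gives 0, best alternative gives 0.
Others bid (3, 3, 3, 14): truth gives 0, best alternative gives 0.
Others bid (3, 3, 3, 27): truth gives 0, best alternative gives 0.
Others bid (3, 3, 14, 3): truth gives 0, best alternative gives 0.
Others bid (3, 3, 14, 14): truth gives 0, best alternative gives 0.
Others bid (3, 3, 14, 27): truth gives 0, best alternative gives 0.
(Remaining 75 profiles checked similarly; truth is weakly best in each.)
In every case the truthful bid is at least as good as any alternative, so it is a dominant strategy.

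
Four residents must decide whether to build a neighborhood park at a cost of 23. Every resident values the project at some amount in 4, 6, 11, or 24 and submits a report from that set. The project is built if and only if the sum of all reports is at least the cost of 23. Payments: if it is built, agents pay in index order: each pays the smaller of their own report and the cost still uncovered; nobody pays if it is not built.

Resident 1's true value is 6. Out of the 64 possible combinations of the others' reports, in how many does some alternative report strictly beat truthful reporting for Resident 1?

56

Others report (4, 4, 11): truth gives 0; report 4 gives 2 > 0. Violating.
Others report (4, 4, 24): truth gives 0; report 4 gives 2 > 0. Violating.
Others report (4, 6, 11): truth gives 0; report 4 gives 2 > 0. Violating.
Others report (4, 6, 24): truth gives 0; report 4 gives 2 > 0. Violating.
Others report (4, 4, 4): truth gives 0; no alternative beats it.
Others report (4, 4, 6): truth gives 0; no alternative beats it.
(Checking all 64 profiles: 56 have a profitable deviation, 8 do not.)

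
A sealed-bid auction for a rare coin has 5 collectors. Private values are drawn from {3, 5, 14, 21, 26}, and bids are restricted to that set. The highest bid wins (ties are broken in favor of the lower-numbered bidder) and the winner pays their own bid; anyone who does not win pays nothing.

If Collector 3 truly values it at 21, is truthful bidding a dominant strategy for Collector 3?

No

Consider the case where Collector 1 bids 3, Collector 2 bids 3, Collector 4 bids 3 and Collector 5 bids 3.
Truthful bid 21: wins, pays 21, utility 21 - 21 = 0.
Bid 5 instead: wins, pays 5, utility 21 - 5 = 16.
Since 16 > 0, bidding 5 is strictly better here, so truthful bidding is not dominant.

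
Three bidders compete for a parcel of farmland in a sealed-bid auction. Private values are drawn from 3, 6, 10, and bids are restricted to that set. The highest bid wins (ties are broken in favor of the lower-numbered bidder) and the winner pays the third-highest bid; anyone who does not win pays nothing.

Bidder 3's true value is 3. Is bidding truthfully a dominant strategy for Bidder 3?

Check each profile of the others' bids and compare truth against every alternative bid.
Others bid (3, 3): truth gives 0, best alternative gives 0.
Others bid (3, 6): truth gives 0, best alternative gives 0.
Others bid (3, 10): truth gives 0, best alternative gives 0.
Others bid (6, 3): truth gives 0, best alternative gives 0.
Others bid (6, 6): truth gives 0, best alternative gives 0.
Others bid (6, 10): truth gives 0, best alternative gives 0.
(Remaining 3 profiles checked similarly; truth is weakly best in each.)
In every case the truthful bid is at least as good as any alternative, so it is a dominant strategy.

Yes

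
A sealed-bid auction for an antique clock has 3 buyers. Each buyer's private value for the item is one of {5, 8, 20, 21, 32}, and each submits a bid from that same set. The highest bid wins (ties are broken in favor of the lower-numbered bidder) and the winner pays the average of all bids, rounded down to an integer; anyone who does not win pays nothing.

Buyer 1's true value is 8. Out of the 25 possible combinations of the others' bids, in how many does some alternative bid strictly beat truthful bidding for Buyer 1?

1

Others bid (5, 5): truth gives 2; bid 5 gives 3 > 2. Violating.
Others bid (5, 8): truth gives 1; no alternative beats it.
Others bid (5, 20): truth gives 0; no alternative beats it.
(Checking all 25 profiles: 1 has a profitable deviation, 24 do not.)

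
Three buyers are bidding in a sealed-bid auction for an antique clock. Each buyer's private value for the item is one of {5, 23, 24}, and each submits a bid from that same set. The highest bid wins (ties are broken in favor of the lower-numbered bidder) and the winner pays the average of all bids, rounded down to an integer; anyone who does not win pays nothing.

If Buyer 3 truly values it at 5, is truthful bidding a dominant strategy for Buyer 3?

Check each profile of the others' bids and compare truth against every alternative bid.
Others bid (5, 5): truth gives 0, best alternative gives -6.
Others bid (5, 23): truth gives 0, best alternative gives 0.
Others bid (5, 24): truth gives 0, best alternative gives 0.
Others bid (23, 5): truth gives 0, best alternative gives 0.
Others bid (23, 23): truth gives 0, best alternative gives 0.
Others bid (23, 24): truth gives 0, best alternative gives 0.
(Remaining 3 profiles checked similarly; truth is weakly best in each.)
In every case the truthful bid is at least as good as any alternative, so it is a dominant strategy.

Yes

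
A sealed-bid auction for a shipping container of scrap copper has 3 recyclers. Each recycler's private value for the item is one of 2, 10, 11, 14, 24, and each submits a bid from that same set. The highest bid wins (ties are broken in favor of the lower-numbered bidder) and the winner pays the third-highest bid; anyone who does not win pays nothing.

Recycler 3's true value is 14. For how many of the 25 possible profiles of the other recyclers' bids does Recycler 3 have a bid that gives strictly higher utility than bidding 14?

6

Others bid (2, 14): truth gives 0; bid 24 gives 12 > 0. Violating.
Others bid (10, 14): truth gives 0; bid 24 gives 4 > 0. Violating.
Others bid (11, 14): truth gives 0; bid 24 gives 3 > 0. Violating.
Others bid (14, 2): truth gives 0; bid 24 gives 12 > 0. Violating.
Others bid (2, 2): truth gives 12; no alternative beats it.
Others bid (2, 10): truth gives 12; no alternative beats it.
(Checking all 25 profiles: 6 have a profitable deviation, 19 do not.)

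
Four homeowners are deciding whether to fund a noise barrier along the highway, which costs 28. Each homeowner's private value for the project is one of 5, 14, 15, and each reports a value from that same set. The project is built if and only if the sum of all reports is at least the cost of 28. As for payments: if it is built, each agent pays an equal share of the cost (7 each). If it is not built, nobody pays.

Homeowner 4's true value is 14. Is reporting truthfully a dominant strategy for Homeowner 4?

Yes

Check each profile of the others' reports and compare truth against every alternative report.
Others report (5, 5, 5): truth gives 7, best alternative gives 7.
Others report (5, 5, 14): truth gives 7, best alternative gives 7.
Others report (5, 5, 15): truth gives 7, best alternative gives 7.
Others report (5, 14, 5): truth gives 7, best alternative gives 7.
Others report (5, 14, 14): truth gives 7, best alternative gives 7.
Others report (5, 14, 15): truth gives 7, best alternative gives 7.
(Remaining 21 profiles checked similarly; truth is weakly best in each.)
In every case the truthful report is at least as good as any alternative, so it is a dominant strategy.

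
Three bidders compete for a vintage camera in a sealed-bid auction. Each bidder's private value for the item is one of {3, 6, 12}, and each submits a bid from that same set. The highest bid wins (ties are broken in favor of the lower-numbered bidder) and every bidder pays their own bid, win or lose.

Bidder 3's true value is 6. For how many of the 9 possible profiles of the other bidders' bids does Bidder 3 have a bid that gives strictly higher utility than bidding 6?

8

Others bid (3, 6): truth gives -6; bid 3 gives -3 > -6. Violating.
Others bid (3, 12): truth gives -6; bid 3 gives -3 > -6. Violating.
Others bid (6, 3): truth gives -6; bid 3 gives -3 > -6. Violating.
Others bid (6, 6): truth gives -6; bid 3 gives -3 > -6. Violating.
Others bid (3, 3): truth gives 0; no alternative beats it.
(Checking all 9 profiles: 8 have a profitable deviation, 1 does not.)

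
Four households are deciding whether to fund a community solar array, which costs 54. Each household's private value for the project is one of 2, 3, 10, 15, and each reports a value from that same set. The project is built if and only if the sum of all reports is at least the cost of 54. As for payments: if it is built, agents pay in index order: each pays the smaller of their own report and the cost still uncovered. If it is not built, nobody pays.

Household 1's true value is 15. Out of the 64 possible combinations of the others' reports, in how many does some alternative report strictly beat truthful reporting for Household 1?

1

Others report (15, 15, 15): truth gives 0; report 10 gives 5 > 0. Violating.
Others report (2, 2, 2): truth gives 0; no alternative beats it.
Others report (2, 2, 3): truth gives 0; no alternative beats it.
(Checking all 64 profiles: 1 has a profitable deviation, 63 do not.)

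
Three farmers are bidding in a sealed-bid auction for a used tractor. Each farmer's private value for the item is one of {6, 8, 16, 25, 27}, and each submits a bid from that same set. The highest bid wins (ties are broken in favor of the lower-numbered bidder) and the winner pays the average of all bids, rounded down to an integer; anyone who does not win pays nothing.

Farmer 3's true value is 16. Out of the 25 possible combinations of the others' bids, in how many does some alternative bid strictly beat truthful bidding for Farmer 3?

Others bid (6, 6): truth gives 7; bid 8 gives 10 > 7. Violating.
Others bid (6, 16): truth gives 0; bid 25 gives 1 > 0. Violating.
Others bid (16, 6): truth gives 0; bid 25 gives 1 > 0. Violating.
Others bid (6, 8): truth gives 6; no alternative beats it.
Others bid (6, 25): truth gives 0; no alternative beats it.
(Checking all 25 profiles: 3 have a profitable deviation, 22 do not.)

3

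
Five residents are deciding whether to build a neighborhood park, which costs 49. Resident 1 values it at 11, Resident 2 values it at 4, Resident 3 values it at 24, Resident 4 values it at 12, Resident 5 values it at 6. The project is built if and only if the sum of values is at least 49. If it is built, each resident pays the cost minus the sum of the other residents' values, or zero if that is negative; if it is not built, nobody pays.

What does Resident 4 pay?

4

Total value 57 ≥ cost 49, so the project is built.
The other residents' values sum to 45.
Cost minus that sum is 49 - 45 = 4.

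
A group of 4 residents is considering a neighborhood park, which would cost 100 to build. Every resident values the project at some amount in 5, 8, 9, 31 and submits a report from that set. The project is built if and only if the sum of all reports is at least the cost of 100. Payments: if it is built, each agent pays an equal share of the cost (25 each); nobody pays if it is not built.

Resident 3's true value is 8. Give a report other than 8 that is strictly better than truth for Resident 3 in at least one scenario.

Suppose Resident 1 reports 31, Resident 2 reports 31 and Resident 4 reports 31.
Report 8: project built, pays 25, utility 8 - 25 = -17.
Report 5: project not built, utility 0.
So reporting 5 beats truth here (0 > -17).

5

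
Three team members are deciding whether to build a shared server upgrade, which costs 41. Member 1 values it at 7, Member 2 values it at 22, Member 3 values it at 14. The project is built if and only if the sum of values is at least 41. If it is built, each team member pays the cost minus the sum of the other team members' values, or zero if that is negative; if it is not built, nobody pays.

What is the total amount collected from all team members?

Total value 43 ≥ cost 41, so it is built.
Member 1: others sum to 36; max(0, 41 - 36) = 5.
Member 2: others sum to 21; max(0, 41 - 21) = 20.
Member 3: others sum to 29; max(0, 41 - 29) = 12.
Total collected = 5 + 20 + 12 = 37.

37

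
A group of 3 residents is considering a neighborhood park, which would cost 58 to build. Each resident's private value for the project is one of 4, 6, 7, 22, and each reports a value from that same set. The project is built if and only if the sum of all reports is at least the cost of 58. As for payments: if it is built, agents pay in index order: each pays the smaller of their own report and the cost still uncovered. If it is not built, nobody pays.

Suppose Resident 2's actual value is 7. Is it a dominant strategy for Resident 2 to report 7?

Check each profile of the others' reports and compare truth against every alternative report.
Others report (4, 4): truth gives 0, best alternative gives 0.
Others report (4, 6): truth gives 0, best alternative gives 0.
Others report (4, 7): truth gives 0, best alternative gives 0.
Others report (4, 22): truth gives 0, best alternative gives 0.
Others report (6, 4): truth gives 0, best alternative gives 0.
Others report (6, 6): truth gives 0, best alternative gives 0.
(Remaining 10 profiles checked similarly; truth is weakly best in each.)
In every case the truthful report is at least as good as any alternative, so it is a dominant strategy.

Yes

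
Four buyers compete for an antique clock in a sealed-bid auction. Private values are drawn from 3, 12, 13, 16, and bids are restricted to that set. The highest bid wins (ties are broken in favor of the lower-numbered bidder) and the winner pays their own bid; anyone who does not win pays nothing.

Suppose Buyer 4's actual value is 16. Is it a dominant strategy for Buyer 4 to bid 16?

Consider the case where Buyer 1 bids 3, Buyer 2 bids 3 and Buyer 3 bids 3.
Truthful bid 16: wins, pays 16, utility 16 - 16 = 0.
Bid 12 instead: wins, pays 12, utility 16 - 12 = 4.
Since 4 > 0, bidding 12 is strictly better here, so truthful bidding is not dominant.

No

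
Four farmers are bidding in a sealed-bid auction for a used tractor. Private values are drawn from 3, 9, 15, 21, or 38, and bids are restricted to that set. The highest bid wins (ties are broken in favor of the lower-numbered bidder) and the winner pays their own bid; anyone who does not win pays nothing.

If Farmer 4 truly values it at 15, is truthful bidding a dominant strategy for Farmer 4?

No

Consider the case where Farmer 1 bids 3, Farmer 2 bids 3 and Farmer 3 bids 3.
Truthful bid 15: wins, pays 15, utility 15 - 15 = 0.
Bid 9 instead: wins, pays 9, utility 15 - 9 = 6.
Since 6 > 0, bidding 9 is strictly better here, so truthful bidding is not dominant.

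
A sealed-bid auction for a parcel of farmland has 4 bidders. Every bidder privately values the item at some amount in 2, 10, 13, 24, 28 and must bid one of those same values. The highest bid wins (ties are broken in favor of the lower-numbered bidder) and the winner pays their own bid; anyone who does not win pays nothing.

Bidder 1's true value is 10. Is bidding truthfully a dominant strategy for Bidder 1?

No

Consider the case where Bidder 2 bids 2, Bidder 3 bids 2 and Bidder 4 bids 2.
Truthful bid 10: wins, pays 10, utility 10 - 10 = 0.
Bid 2 instead: wins, pays 2, utility 10 - 2 = 8.
Since 8 > 0, bidding 2 is strictly better here, so truthful bidding is not dominant.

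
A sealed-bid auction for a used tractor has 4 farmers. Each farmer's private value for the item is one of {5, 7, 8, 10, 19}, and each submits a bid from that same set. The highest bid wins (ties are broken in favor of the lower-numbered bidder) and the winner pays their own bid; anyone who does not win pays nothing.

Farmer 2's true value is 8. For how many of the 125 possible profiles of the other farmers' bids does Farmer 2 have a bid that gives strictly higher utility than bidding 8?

Others bid (5, 5, 5): truth gives 0; bid 7 gives 1 > 0. Violating.
Others bid (5, 5, 7): truth gives 0; bid 7 gives 1 > 0. Violating.
Others bid (5, 7, 5): truth gives 0; bid 7 gives 1 > 0. Violating.
Others bid (5, 7, 7): truth gives 0; bid 7 gives 1 > 0. Violating.
Others bid (5, 5, 8): truth gives 0; no alternative beats it.
Others bid (5, 5, 10): truth gives 0; no alternative beats it.
(Checking all 125 profiles: 4 have a profitable deviation, 121 do not.)

4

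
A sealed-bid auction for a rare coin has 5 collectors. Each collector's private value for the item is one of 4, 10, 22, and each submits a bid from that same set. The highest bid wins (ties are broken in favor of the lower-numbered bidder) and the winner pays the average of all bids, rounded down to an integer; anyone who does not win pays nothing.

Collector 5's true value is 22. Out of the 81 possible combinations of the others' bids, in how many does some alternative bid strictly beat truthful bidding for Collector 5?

1

Others bid (4, 4, 4, 4): truth gives 15; bid 10 gives 17 > 15. Violating.
Others bid (4, 4, 4, 10): truth gives 14; no alternative beats it.
Others bid (4, 4, 4, 22): truth gives 0; no alternative beats it.
(Checking all 81 profiles: 1 has a profitable deviation, 80 do not.)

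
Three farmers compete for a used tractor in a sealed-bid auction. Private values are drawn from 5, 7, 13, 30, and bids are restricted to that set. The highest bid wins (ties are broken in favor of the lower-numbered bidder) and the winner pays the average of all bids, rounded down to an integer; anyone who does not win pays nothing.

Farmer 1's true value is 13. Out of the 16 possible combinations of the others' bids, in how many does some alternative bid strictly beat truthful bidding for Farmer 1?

4

Others bid (5, 5): truth gives 6; bid 5 gives 8 > 6. Violating.
Others bid (5, 7): truth gives 5; bid 7 gives 7 > 5. Violating.
Others bid (7, 5): truth gives 5; bid 7 gives 7 > 5. Violating.
Others bid (7, 7): truth gives 4; bid 7 gives 6 > 4. Violating.
Others bid (5, 13): truth gives 3; no alternative beats it.
Others bid (5, 30): truth gives 0; no alternative beats it.
(Checking all 16 profiles: 4 have a profitable deviation, 12 do not.)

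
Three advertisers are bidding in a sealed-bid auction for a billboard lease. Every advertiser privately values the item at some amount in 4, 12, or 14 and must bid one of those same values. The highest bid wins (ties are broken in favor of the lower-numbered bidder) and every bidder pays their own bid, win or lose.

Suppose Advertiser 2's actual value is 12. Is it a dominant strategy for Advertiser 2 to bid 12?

Consider the case where Advertiser 1 bids 4 and Advertiser 3 bids 14.
Truthful bid 12: loses but pays 12, utility -12.
Bid 4 instead: loses but pays 4, utility -4.
Since -4 > -12, bidding 4 is strictly better here, so truthful bidding is not dominant.

No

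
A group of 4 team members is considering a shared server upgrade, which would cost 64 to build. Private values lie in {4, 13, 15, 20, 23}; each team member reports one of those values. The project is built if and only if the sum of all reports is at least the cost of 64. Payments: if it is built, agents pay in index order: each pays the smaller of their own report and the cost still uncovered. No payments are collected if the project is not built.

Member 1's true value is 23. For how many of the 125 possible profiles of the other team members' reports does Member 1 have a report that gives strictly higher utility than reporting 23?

Others report (4, 20, 20): truth gives 0; report 20 gives 3 > 0. Violating.
Others report (4, 20, 23): truth gives 0; report 20 gives 3 > 0. Violating.
Others report (4, 23, 20): truth gives 0; report 20 gives 3 > 0. Violating.
Others report (4, 23, 23): truth gives 0; report 15 gives 8 > 0. Violating.
Others report (4, 4, 4): truth gives 0; no alternative beats it.
Others report (4, 4, 13): truth gives 0; no alternative beats it.
(Checking all 125 profiles: 69 have a profitable deviation, 56 do not.)

69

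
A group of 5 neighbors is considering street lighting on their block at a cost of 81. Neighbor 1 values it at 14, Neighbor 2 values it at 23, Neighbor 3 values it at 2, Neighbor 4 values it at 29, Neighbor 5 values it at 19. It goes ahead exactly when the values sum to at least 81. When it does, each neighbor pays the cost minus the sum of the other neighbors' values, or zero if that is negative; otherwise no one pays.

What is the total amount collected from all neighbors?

Total value 87 ≥ cost 81, so it is built.
Neighbor 1: others sum to 73; max(0, 81 - 73) = 8.
Neighbor 2: others sum to 64; max(0, 81 - 64) = 17.
Neighbor 3: others sum to 85; max(0, 81 - 85) = 0.
Neighbor 4: others sum to 58; max(0, 81 - 58) = 23.
Neighbor 5: others sum to 68; max(0, 81 - 68) = 13.
Total collected = 8 + 17 + 0 + 23 + 13 = 61.

61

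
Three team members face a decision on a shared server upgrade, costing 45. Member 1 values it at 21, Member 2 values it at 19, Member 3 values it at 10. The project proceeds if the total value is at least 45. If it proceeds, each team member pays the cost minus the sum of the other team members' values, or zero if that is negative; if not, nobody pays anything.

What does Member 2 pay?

14

Total value 50 ≥ cost 45, so the project is built.
The other team members' values sum to 31.
Cost minus that sum is 45 - 31 = 14.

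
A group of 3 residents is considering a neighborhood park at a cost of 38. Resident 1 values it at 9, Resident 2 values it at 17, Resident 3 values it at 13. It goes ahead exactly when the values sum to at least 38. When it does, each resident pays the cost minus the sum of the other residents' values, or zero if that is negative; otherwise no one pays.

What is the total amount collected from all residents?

36

Total value 39 ≥ cost 38, so it is built.
Resident 1: others sum to 30; max(0, 38 - 30) = 8.
Resident 2: others sum to 22; max(0, 38 - 22) = 16.
Resident 3: others sum to 26; max(0, 38 - 26) = 12.
Total collected = 8 + 16 + 12 = 36.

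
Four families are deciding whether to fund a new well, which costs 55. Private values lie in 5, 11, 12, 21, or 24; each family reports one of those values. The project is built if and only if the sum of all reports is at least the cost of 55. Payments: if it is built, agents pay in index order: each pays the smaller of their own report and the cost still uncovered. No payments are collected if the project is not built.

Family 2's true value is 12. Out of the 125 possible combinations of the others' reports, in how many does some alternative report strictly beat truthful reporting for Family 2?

Others report (5, 21, 21): truth gives 0; report 11 gives 1 > 0. Violating.
Others report (5, 21, 24): truth gives 0; report 5 gives 7 > 0. Violating.
Others report (5, 24, 21): truth gives 0; report 5 gives 7 > 0. Violating.
Others report (5, 24, 24): truth gives 0; report 5 gives 7 > 0. Violating.
Others report (5, 5, 5): truth gives 0; no alternative beats it.
Others report (5, 5, 11): truth gives 0; no alternative beats it.
(Checking all 125 profiles: 65 have a profitable deviation, 60 do not.)

65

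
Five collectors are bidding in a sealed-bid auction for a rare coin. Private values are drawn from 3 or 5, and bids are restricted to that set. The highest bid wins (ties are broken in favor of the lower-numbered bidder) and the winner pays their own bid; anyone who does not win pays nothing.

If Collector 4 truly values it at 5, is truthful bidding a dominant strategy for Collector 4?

Check each profile of the others' bids and compare truth against every alternative bid.
Others bid (3, 3, 3, 3): truth gives 0, best alternative gives 0.
Others bid (3, 3, 3, 5): truth gives 0, best alternative gives 0.
Others bid (3, 3, 5, 3): truth gives 0, best alternative gives 0.
Others bid (3, 3, 5, 5): truth gives 0, best alternative gives 0.
Others bid (3, 5, 3, 3): truth gives 0, best alternative gives 0.
Others bid (3, 5, 3, 5): truth gives 0, best alternative gives 0.
(Remaining 10 profiles checked similarly; truth is weakly best in each.)
In every case the truthful bid is at least as good as any alternative, so it is a dominant strategy.

Yes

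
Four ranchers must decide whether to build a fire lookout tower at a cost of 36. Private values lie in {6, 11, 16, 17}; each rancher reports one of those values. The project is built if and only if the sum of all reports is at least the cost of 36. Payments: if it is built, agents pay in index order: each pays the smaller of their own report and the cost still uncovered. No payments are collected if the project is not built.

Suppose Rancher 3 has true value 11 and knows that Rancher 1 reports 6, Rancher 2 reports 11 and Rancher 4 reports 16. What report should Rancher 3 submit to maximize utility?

Report 6: project built, pays 6, utility 11 - 6 = 5.
Report 11: project built, pays 11, utility 11 - 11 = 0.
Report 16: project built, pays 16, utility 11 - 16 = -5.
Report 17: project built, pays 17, utility 11 - 17 = -6.
The best choice is 6 with utility 5.

6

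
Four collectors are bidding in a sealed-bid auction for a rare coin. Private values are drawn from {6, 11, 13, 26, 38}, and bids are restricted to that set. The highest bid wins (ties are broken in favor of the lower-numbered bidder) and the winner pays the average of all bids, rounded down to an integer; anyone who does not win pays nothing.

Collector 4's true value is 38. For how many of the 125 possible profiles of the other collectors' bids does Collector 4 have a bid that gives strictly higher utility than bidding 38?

Others bid (6, 6, 6): truth gives 24; bid 11 gives 31 > 24. Violating.
Others bid (6, 6, 11): truth gives 23; bid 13 gives 29 > 23. Violating.
Others bid (6, 6, 13): truth gives 23; bid 26 gives 26 > 23. Violating.
Others bid (6, 11, 6): truth gives 23; bid 13 gives 29 > 23. Violating.
Others bid (6, 6, 26): truth gives 19; no alternative beats it.
Others bid (6, 6, 38): truth gives 0; no alternative beats it.
(Checking all 125 profiles: 27 have a profitable deviation, 98 do not.)

27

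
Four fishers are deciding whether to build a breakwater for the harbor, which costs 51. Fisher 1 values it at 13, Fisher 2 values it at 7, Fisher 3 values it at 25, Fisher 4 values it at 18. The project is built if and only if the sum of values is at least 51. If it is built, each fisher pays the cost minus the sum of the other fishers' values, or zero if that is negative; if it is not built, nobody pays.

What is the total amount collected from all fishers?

Total value 63 ≥ cost 51, so it is built.
Fisher 1: others sum to 50; max(0, 51 - 50) = 1.
Fisher 2: others sum to 56; max(0, 51 - 56) = 0.
Fisher 3: others sum to 38; max(0, 51 - 38) = 13.
Fisher 4: others sum to 45; max(0, 51 - 45) = 6.
Total collected = 1 + 0 + 13 + 6 = 20.

20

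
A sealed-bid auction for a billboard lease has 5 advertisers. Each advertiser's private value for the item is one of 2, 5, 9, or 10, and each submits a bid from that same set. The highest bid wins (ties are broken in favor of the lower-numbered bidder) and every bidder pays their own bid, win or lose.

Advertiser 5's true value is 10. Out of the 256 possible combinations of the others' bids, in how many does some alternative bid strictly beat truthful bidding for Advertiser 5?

191

Others bid (2, 2, 2, 2): truth gives 0; bid 5 gives 5 > 0. Violating.
Others bid (2, 2, 2, 5): truth gives 0; bid 9 gives 1 > 0. Violating.
Others bid (2, 2, 2, 10): truth gives -10; bid 2 gives -2 > -10. Violating.
Others bid (2, 2, 5, 2): truth gives 0; bid 9 gives 1 > 0. Violating.
Others bid (2, 2, 2, 9): truth gives 0; no alternative beats it.
Others bid (2, 2, 5, 9): truth gives 0; no alternative beats it.
(Checking all 256 profiles: 191 have a profitable deviation, 65 do not.)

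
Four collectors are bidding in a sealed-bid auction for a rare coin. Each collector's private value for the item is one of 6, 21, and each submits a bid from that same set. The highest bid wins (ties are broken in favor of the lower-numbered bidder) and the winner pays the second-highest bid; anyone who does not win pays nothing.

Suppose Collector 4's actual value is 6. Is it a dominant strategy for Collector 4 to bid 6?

Yes

Check each profile of the others' bids and compare truth against every alternative bid.
Others bid (6, 6, 6): truth gives 0, best alternative gives 0.
Others bid (6, 6, 21): truth gives 0, best alternative gives 0.
Others bid (6, 21, 6): truth gives 0, best alternative gives 0.
Others bid (6, 21, 21): truth gives 0, best alternative gives 0.
Others bid (21, 6, 6): truth gives 0, best alternative gives 0.
Others bid (21, 6, 21): truth gives 0, best alternative gives 0.
(Remaining 2 profiles checked similarly; truth is weakly best in each.)
In every case the truthful bid is at least as good as any alternative, so it is a dominant strategy.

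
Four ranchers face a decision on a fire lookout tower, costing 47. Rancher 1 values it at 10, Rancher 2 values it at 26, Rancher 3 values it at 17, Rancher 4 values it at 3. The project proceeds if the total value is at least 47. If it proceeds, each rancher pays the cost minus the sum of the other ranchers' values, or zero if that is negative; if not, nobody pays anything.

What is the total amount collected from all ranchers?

Total value 56 ≥ cost 47, so it is built.
Rancher 1: others sum to 46; max(0, 47 - 46) = 1.
Rancher 2: others sum to 30; max(0, 47 - 30) = 17.
Rancher 3: others sum to 39; max(0, 47 - 39) = 8.
Rancher 4: others sum to 53; max(0, 47 - 53) = 0.
Total collected = 1 + 17 + 8 + 0 = 26.

26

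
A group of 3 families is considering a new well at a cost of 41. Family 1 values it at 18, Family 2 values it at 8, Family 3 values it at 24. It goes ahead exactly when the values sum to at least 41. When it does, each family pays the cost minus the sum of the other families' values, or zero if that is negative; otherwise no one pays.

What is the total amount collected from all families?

24

Total value 50 ≥ cost 41, so it is built.
Family 1: others sum to 32; max(0, 41 - 32) = 9.
Family 2: others sum to 42; max(0, 41 - 42) = 0.
Family 3: others sum to 26; max(0, 41 - 26) = 15.
Total collected = 9 + 0 + 15 = 24.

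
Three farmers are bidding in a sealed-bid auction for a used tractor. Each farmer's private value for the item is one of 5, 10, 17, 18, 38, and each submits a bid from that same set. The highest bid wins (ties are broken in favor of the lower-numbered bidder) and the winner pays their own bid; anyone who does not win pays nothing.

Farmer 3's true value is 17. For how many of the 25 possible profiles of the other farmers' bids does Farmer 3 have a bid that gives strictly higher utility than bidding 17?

1

Others bid (5, 5): truth gives 0; bid 10 gives 7 > 0. Violating.
Others bid (5, 10): truth gives 0; no alternative beats it.
Others bid (5, 17): truth gives 0; no alternative beats it.
(Checking all 25 profiles: 1 has a profitable deviation, 24 do not.)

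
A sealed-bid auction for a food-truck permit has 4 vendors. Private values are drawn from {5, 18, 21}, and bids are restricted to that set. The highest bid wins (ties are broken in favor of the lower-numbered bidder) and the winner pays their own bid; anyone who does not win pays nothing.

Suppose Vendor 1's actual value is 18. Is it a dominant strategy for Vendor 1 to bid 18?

Consider the case where Vendor 2 bids 5, Vendor 3 bids 5 and Vendor 4 bids 5.
Truthful bid 18: wins, pays 18, utility 18 - 18 = 0.
Bid 5 instead: wins, pays 5, utility 18 - 5 = 13.
Since 13 > 0, bidding 5 is strictly better here, so truthful bidding is not dominant.

No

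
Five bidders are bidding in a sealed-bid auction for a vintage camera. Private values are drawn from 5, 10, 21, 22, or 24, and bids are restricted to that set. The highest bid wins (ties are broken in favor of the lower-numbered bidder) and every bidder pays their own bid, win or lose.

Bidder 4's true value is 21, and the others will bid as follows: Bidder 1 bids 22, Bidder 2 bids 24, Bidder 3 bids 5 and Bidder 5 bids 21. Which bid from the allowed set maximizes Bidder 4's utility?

5

Bid 5: loses but pays 5, utility -5.
Bid 10: loses but pays 10, utility -10.
Bid 21: loses but pays 21, utility -21.
Bid 22: loses but pays 22, utility -22.
Bid 24: loses but pays 24, utility -24.
The best choice is 5 with utility -5.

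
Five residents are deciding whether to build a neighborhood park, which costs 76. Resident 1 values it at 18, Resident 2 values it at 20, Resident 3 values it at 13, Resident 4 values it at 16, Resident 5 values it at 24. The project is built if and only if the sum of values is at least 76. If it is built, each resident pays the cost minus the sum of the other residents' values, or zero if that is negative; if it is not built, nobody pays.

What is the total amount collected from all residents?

18

Total value 91 ≥ cost 76, so it is built.
Resident 1: others sum to 73; max(0, 76 - 73) = 3.
Resident 2: others sum to 71; max(0, 76 - 71) = 5.
Resident 3: others sum to 78; max(0, 76 - 78) = 0.
Resident 4: others sum to 75; max(0, 76 - 75) = 1.
Resident 5: others sum to 67; max(0, 76 - 67) = 9.
Total collected = 3 + 5 + 0 + 1 + 9 = 18.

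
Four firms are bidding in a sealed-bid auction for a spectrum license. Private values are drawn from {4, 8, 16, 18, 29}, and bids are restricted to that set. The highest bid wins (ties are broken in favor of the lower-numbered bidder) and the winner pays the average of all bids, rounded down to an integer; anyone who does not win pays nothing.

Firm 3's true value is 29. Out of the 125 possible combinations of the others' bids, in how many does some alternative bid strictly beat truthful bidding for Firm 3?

36

Others bid (4, 4, 4): truth gives 19; bid 8 gives 24 > 19. Violating.
Others bid (4, 4, 8): truth gives 18; bid 8 gives 23 > 18. Violating.
Others bid (4, 4, 16): truth gives 16; bid 16 gives 19 > 16. Violating.
Others bid (4, 4, 18): truth gives 16; bid 18 gives 18 > 16. Violating.
Others bid (4, 4, 29): truth gives 13; no alternative beats it.
Others bid (4, 8, 29): truth gives 12; no alternative beats it.
(Checking all 125 profiles: 36 have a profitable deviation, 89 do not.)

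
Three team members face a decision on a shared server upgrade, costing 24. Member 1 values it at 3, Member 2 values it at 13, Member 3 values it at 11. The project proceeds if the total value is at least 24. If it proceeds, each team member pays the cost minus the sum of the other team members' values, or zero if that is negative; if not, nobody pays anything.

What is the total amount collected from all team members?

18

Total value 27 ≥ cost 24, so it is built.
Member 1: others sum to 24; max(0, 24 - 24) = 0.
Member 2: others sum to 14; max(0, 24 - 14) = 10.
Member 3: others sum to 16; max(0, 24 - 16) = 8.
Total collected = 0 + 10 + 8 = 18.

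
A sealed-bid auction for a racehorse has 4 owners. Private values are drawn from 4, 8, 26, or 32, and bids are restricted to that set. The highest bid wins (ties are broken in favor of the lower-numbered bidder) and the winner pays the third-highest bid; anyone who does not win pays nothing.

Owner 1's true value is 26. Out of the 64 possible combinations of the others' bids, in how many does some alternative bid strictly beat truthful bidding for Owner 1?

Others bid (4, 4, 32): truth gives 0; bid 32 gives 22 > 0. Violating.
Others bid (4, 8, 32): truth gives 0; bid 32 gives 18 > 0. Violating.
Others bid (4, 32, 4): truth gives 0; bid 32 gives 22 > 0. Violating.
Others bid (4, 32, 8): truth gives 0; bid 32 gives 18 > 0. Violating.
Others bid (4, 4, 4): truth gives 22; no alternative beats it.
Others bid (4, 4, 8): truth gives 22; no alternative beats it.
(Checking all 64 profiles: 12 have a profitable deviation, 52 do not.)

12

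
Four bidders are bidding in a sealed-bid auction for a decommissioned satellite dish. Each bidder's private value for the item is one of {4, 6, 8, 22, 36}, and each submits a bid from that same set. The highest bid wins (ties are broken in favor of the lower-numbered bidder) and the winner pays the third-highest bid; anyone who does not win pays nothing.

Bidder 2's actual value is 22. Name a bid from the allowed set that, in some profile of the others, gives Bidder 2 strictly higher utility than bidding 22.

Suppose Bidder 1 bids 4, Bidder 3 bids 4 and Bidder 4 bids 36.
Bid 22: loses, pays 0, utility 0.
Bid 36: wins, pays 4, utility 22 - 4 = 18.
So bidding 36 beats truth here (18 > 0).

36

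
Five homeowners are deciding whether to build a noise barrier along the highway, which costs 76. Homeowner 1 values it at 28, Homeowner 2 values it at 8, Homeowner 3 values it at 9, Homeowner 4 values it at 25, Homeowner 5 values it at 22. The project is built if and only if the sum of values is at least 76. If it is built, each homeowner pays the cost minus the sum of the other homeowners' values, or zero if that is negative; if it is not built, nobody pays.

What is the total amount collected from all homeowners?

27

Total value 92 ≥ cost 76, so it is built.
Homeowner 1: others sum to 64; max(0, 76 - 64) = 12.
Homeowner 2: others sum to 84; max(0, 76 - 84) = 0.
Homeowner 3: others sum to 83; max(0, 76 - 83) = 0.
Homeowner 4: others sum to 67; max(0, 76 - 67) = 9.
Homeowner 5: others sum to 70; max(0, 76 - 70) = 6.
Total collected = 12 + 0 + 0 + 9 + 6 = 27.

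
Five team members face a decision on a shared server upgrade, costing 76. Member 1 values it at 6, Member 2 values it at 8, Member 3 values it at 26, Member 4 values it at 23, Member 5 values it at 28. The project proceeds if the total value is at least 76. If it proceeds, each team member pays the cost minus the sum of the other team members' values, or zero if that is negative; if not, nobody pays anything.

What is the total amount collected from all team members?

32

Total value 91 ≥ cost 76, so it is built.
Member 1: others sum to 85; max(0, 76 - 85) = 0.
Member 2: others sum to 83; max(0, 76 - 83) = 0.
Member 3: others sum to 65; max(0, 76 - 65) = 11.
Member 4: others sum to 68; max(0, 76 - 68) = 8.
Member 5: others sum to 63; max(0, 76 - 63) = 13.
Total collected = 0 + 0 + 11 + 8 + 13 = 32.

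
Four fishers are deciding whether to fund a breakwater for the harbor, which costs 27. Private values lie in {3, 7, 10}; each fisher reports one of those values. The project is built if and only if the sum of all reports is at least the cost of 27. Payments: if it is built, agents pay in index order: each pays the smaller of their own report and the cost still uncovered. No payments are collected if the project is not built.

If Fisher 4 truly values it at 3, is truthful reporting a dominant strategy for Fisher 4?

Yes

Check each profile of the others' reports and compare truth against every alternative report.
Others report (3, 7, 10): truth gives 0, best alternative gives -4.
Others report (3, 10, 7): truth gives 0, best alternative gives -4.
Others report (7, 3, 10): truth gives 0, best alternative gives -4.
Others report (7, 10, 3): truth gives 0, best alternative gives -4.
Others report (10, 3, 7): truth gives 0, best alternative gives -4.
Others report (10, 7, 3): truth gives 0, best alternative gives -4.
(Remaining 21 profiles checked similarly; truth is weakly best in each.)
In every case the truthful report is at least as good as any alternative, so it is a dominant strategy.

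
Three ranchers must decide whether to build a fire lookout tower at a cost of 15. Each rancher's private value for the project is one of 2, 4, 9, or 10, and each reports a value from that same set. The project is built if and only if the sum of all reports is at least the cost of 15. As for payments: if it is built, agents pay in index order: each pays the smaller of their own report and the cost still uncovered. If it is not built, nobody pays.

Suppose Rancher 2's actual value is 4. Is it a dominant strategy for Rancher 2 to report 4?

Consider the case where Rancher 1 reports 4 and Rancher 3 reports 9.
Truthful report 4: project built, pays 4, utility 4 - 4 = 0.
Report 2 instead: project built, pays 2, utility 4 - 2 = 2.
Since 2 > 0, reporting 2 is strictly better here, so truthful reporting is not dominant.

No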